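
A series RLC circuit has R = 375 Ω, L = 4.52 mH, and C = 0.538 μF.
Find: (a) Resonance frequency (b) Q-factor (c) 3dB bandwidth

Step 1 — Resonance: ω₀ = 1/√(LC) = 1/√(0.00452·5.38e-07) = 2.028e+04 rad/s.
Step 2 — f₀ = ω₀/(2π) = 3227 Hz.
Step 3 — Series Q: Q = ω₀L/R = 2.028e+04·0.00452/375 = 0.2444.
Step 4 — Bandwidth: Δω = ω₀/Q = 8.296e+04 rad/s; BW = Δω/(2π) = 1.32e+04 Hz.

(a) f₀ = 3227 Hz  (b) Q = 0.2444  (c) BW = 1.32e+04 Hz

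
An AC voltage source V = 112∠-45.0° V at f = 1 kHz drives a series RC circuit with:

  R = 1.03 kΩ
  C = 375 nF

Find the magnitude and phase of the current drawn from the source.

Step 1 — Angular frequency: ω = 2π·f = 2π·1000 = 6283 rad/s.
Step 2 — Component impedances:
  R: Z = R = 1030 Ω
  C: Z = 1/(jωC) = -j/(ω·C) = 0 - j424.4 Ω
Step 3 — Series combination: Z_total = R + C = 1030 - j424.4 Ω = 1114∠-22.4° Ω.
Step 4 — Source phasor: V = 112∠-45.0° V = 79.2 - j79.2 V.
Step 5 — Ohm's law: I = V / Z_total = (79.2 - j79.2) / (1030 - j424.4) = 0.09281 - j0.03865 A.
Step 6 — Convert to polar: |I| = 0.1005 A, ∠I = -22.6°.

I = 0.1005∠-22.6° A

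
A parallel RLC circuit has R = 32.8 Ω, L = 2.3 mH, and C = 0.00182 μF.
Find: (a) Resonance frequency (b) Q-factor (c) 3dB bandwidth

Step 1 — Resonance: ω₀ = 1/√(LC) = 1/√(0.0023·1.82e-09) = 4.888e+05 rad/s.
Step 2 — f₀ = ω₀/(2π) = 7.779e+04 Hz.
Step 3 — Parallel Q: Q = R/(ω₀L) = 32.8/(4.888e+05·0.0023) = 0.02918.
Step 4 — Bandwidth: Δω = ω₀/Q = 1.675e+07 rad/s; BW = Δω/(2π) = 2.666e+06 Hz.

(a) f₀ = 7.779e+04 Hz  (b) Q = 0.02918  (c) BW = 2.666e+06 Hz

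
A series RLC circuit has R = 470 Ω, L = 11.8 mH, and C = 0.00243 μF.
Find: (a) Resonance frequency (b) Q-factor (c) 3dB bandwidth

Step 1 — Resonance: ω₀ = 1/√(LC) = 1/√(0.0118·2.43e-09) = 1.867e+05 rad/s.
Step 2 — f₀ = ω₀/(2π) = 2.972e+04 Hz.
Step 3 — Series Q: Q = ω₀L/R = 1.867e+05·0.0118/470 = 4.689.
Step 4 — Bandwidth: Δω = ω₀/Q = 3.983e+04 rad/s; BW = Δω/(2π) = 6339 Hz.

(a) f₀ = 2.972e+04 Hz  (b) Q = 4.689  (c) BW = 6339 Hz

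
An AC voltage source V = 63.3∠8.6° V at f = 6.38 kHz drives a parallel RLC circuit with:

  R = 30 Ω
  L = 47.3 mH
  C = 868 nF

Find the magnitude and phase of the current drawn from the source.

Step 1 — Angular frequency: ω = 2π·f = 2π·6380 = 4.009e+04 rad/s.
Step 2 — Component impedances:
  R: Z = R = 30 Ω
  L: Z = jωL = j·4.009e+04·0.0473 = 0 + j1896 Ω
  C: Z = 1/(jωC) = -j/(ω·C) = 0 - j28.74 Ω
Step 3 — Parallel combination: 1/Z_total = 1/R + 1/L + 1/C; Z_total = 14.59 - j14.99 Ω = 20.92∠-45.8° Ω.
Step 4 — Source phasor: V = 63.3∠8.6° V = 62.59 + j9.466 V.
Step 5 — Ohm's law: I = V / Z_total = (62.59 + j9.466) / (14.59 - j14.99) = 1.762 + j2.46 A.
Step 6 — Convert to polar: |I| = 3.026 A, ∠I = 54.4°.

I = 3.026∠54.4° A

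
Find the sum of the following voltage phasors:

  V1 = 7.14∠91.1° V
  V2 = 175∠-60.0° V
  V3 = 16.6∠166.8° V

Step 1 — Convert each phasor to rectangular form:
  V1 = 7.14·(cos(91.1°) + j·sin(91.1°)) = -0.1371 + j7.139 V
  V2 = 175·(cos(-60.0°) + j·sin(-60.0°)) = 87.5 - j151.6 V
  V3 = 16.6·(cos(166.8°) + j·sin(166.8°)) = -16.16 + j3.791 V
Step 2 — Sum components: V_total = 71.2 - j140.6 V.
Step 3 — Convert to polar: |V_total| = 157.6 V, ∠V_total = -63.1°.

V_total = 157.6∠-63.1° V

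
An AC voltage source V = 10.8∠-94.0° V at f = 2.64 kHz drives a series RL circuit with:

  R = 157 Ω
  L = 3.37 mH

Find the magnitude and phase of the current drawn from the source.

Step 1 — Angular frequency: ω = 2π·f = 2π·2640 = 1.659e+04 rad/s.
Step 2 — Component impedances:
  R: Z = R = 157 Ω
  L: Z = jωL = j·1.659e+04·0.00337 = 0 + j55.9 Ω
Step 3 — Series combination: Z_total = R + L = 157 + j55.9 Ω = 166.7∠19.6° Ω.
Step 4 — Source phasor: V = 10.8∠-94.0° V = -0.7534 - j10.77 V.
Step 5 — Ohm's law: I = V / Z_total = (-0.7534 - j10.77) / (157 + j55.9) = -0.02594 - j0.05939 A.
Step 6 — Convert to polar: |I| = 0.0648 A, ∠I = -113.6°.

I = 0.0648∠-113.6° A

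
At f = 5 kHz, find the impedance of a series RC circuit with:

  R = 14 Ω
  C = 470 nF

Step 1 — Angular frequency: ω = 2π·f = 2π·5000 = 3.142e+04 rad/s.
Step 2 — Component impedances:
  R: Z = R = 14 Ω
  C: Z = 1/(jωC) = -j/(ω·C) = 0 - j67.73 Ω
Step 3 — Series combination: Z_total = R + C = 14 - j67.73 Ω = 69.16∠-78.3° Ω.

Z = 14 - j67.73 Ω = 69.16∠-78.3° Ω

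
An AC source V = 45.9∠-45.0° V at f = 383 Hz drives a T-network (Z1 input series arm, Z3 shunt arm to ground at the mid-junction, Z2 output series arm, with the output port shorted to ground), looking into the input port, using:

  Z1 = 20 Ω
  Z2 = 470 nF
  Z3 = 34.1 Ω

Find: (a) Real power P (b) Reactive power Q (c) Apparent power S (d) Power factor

Step 1 — Angular frequency: ω = 2π·f = 2π·383 = 2406 rad/s.
Step 2 — Component impedances:
  Z1: Z = R = 20 Ω
  Z2: Z = 1/(jωC) = -j/(ω·C) = 0 - j884.1 Ω
  Z3: Z = R = 34.1 Ω
Step 3 — With the output port shorted to ground, the output series arm Z2 runs from the junction to ground; the shunt arm Z3 also runs from the junction to ground. They appear in parallel: Z3 || Z2 = 34.05 - j1.313 Ω.
Step 4 — Series with input arm Z1: Z_in = Z1 + (Z3 || Z2) = 54.05 - j1.313 Ω = 54.07∠-1.4° Ω.
Step 5 — Source phasor: V = 45.9∠-45.0° V = 32.46 - j32.46 V.
Step 6 — Current: I = V / Z = 0.6147 - j0.5856 A = 0.849∠-43.6° A.
Step 7 — Complex power: S = V·I* = 38.96 - j0.9465 VA.
Step 8 — Real power: P = Re(S) = 38.96 W.
Step 9 — Reactive power: Q = Im(S) = -0.9465 VAR.
Step 10 — Apparent power: |S| = 38.97 VA.
Step 11 — Power factor: PF = P/|S| = 0.9997 (leading).

(a) P = 38.96 W  (b) Q = -0.9465 VAR  (c) S = 38.97 VA  (d) PF = 0.9997 (leading)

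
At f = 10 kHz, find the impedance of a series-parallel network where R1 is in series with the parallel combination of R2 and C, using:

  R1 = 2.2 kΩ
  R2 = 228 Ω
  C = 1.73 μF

Step 1 — Angular frequency: ω = 2π·f = 2π·1e+04 = 6.283e+04 rad/s.
Step 2 — Component impedances:
  R1: Z = R = 2200 Ω
  R2: Z = R = 228 Ω
  C: Z = 1/(jωC) = -j/(ω·C) = 0 - j9.2 Ω
Step 3 — Parallel branch: R2 || C = 1/(1/R2 + 1/C) = 0.3706 - j9.185 Ω.
Step 4 — Series with R1: Z_total = R1 + (R2 || C) = 2200 - j9.185 Ω = 2200∠-0.2° Ω.

Z = 2200 - j9.185 Ω = 2200∠-0.2° Ω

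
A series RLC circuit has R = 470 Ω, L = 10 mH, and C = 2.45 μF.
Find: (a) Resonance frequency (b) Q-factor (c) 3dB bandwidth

Step 1 — Resonance: ω₀ = 1/√(LC) = 1/√(0.01·2.45e-06) = 6389 rad/s.
Step 2 — f₀ = ω₀/(2π) = 1017 Hz.
Step 3 — Series Q: Q = ω₀L/R = 6389·0.01/470 = 0.1359.
Step 4 — Bandwidth: Δω = ω₀/Q = 4.7e+04 rad/s; BW = Δω/(2π) = 7480 Hz.

(a) f₀ = 1017 Hz  (b) Q = 0.1359  (c) BW = 7480 Hz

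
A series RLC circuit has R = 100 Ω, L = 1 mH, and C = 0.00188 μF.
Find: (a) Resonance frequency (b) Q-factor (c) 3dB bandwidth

Step 1 — Resonance condition Im(Z)=0 gives ω₀ = 1/√(LC).
Step 2 — ω₀ = 1/√(0.001·1.88e-09) = 7.293e+05 rad/s.
Step 3 — f₀ = ω₀/(2π) = 1.161e+05 Hz.
Step 4 — Series Q: Q = ω₀L/R = 7.293e+05·0.001/100 = 7.293.
Step 5 — 3dB bandwidth: Δω = ω₀/Q = 1e+05 rad/s; BW = Δω/(2π) = 1.592e+04 Hz.

(a) f₀ = 1.161e+05 Hz  (b) Q = 7.293  (c) BW = 1.592e+04 Hz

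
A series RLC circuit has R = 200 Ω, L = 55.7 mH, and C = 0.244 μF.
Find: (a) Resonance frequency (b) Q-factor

Step 1 — Resonance condition Im(Z)=0 gives ω₀ = 1/√(LC).
Step 2 — ω₀ = 1/√(0.0557·2.44e-07) = 8578 rad/s.
Step 3 — f₀ = ω₀/(2π) = 1365 Hz.
Step 4 — Series Q: Q = ω₀L/R = 8578·0.0557/200 = 2.389.

(a) f₀ = 1365 Hz  (b) Q = 2.389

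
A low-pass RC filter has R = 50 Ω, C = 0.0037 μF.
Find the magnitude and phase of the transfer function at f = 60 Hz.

Step 1 — Angular frequency: ω = 2π·60 = 377 rad/s.
Step 2 — Transfer function: H(jω) = 1/(1 + jωRC).
Step 3 — Denominator: 1 + jωRC = 1 + j·377·50·3.7e-09 = 1 + j6.974e-05.
Step 4 — H = 1 - j6.974e-05.
Step 5 — Magnitude: |H| = 1 (-0.0 dB); phase: φ = -0.0°.

|H| = 1 (-0.0 dB), φ = -0.0°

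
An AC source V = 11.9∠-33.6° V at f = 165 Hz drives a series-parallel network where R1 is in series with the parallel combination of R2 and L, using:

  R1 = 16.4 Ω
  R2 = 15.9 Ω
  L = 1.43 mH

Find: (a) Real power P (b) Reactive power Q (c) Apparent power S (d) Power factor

Step 1 — Angular frequency: ω = 2π·f = 2π·165 = 1037 rad/s.
Step 2 — Component impedances:
  R1: Z = R = 16.4 Ω
  R2: Z = R = 15.9 Ω
  L: Z = jωL = j·1037·0.00143 = 0 + j1.483 Ω
Step 3 — Parallel branch: R2 || L = 1/(1/R2 + 1/L) = 0.137 + j1.47 Ω.
Step 4 — Series with R1: Z_total = R1 + (R2 || L) = 16.54 + j1.47 Ω = 16.6∠5.1° Ω.
Step 5 — Source phasor: V = 11.9∠-33.6° V = 9.912 - j6.585 V.
Step 6 — Current: I = V / Z = 0.5596 - j0.4479 A = 0.7168∠-38.7° A.
Step 7 — Complex power: S = V·I* = 8.496 + j0.7551 VA.
Step 8 — Real power: P = Re(S) = 8.496 W.
Step 9 — Reactive power: Q = Im(S) = 0.7551 VAR.
Step 10 — Apparent power: |S| = 8.53 VA.
Step 11 — Power factor: PF = P/|S| = 0.9961 (lagging).

(a) P = 8.496 W  (b) Q = 0.7551 VAR  (c) S = 8.53 VA  (d) PF = 0.9961 (lagging)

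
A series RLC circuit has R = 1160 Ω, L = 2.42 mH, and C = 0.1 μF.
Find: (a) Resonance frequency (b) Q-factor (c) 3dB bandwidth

Step 1 — Resonance: ω₀ = 1/√(LC) = 1/√(0.00242·1e-07) = 6.428e+04 rad/s.
Step 2 — f₀ = ω₀/(2π) = 1.023e+04 Hz.
Step 3 — Series Q: Q = ω₀L/R = 6.428e+04·0.00242/1160 = 0.1341.
Step 4 — Bandwidth: Δω = ω₀/Q = 4.793e+05 rad/s; BW = Δω/(2π) = 7.629e+04 Hz.

(a) f₀ = 1.023e+04 Hz  (b) Q = 0.1341  (c) BW = 7.629e+04 Hz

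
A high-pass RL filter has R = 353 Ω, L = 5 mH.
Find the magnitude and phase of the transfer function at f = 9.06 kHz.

Step 1 — Angular frequency: ω = 2π·9060 = 5.693e+04 rad/s.
Step 2 — Transfer function: H(jω) = jωL/(R + jωL).
Step 3 — Numerator jωL = j·284.6; denominator R + jωL = 353 + j284.6.
Step 4 — H = 0.394 + j0.4886.
Step 5 — Magnitude: |H| = 0.6277 (-4.0 dB); phase: φ = 51.1°.

|H| = 0.6277 (-4.0 dB), φ = 51.1°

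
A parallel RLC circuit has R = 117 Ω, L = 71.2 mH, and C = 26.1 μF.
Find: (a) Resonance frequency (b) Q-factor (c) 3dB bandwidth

Step 1 — Resonance: ω₀ = 1/√(LC) = 1/√(0.0712·2.61e-05) = 733.6 rad/s.
Step 2 — f₀ = ω₀/(2π) = 116.8 Hz.
Step 3 — Parallel Q: Q = R/(ω₀L) = 117/(733.6·0.0712) = 2.24.
Step 4 — Bandwidth: Δω = ω₀/Q = 327.5 rad/s; BW = Δω/(2π) = 52.12 Hz.

(a) f₀ = 116.8 Hz  (b) Q = 2.24  (c) BW = 52.12 Hz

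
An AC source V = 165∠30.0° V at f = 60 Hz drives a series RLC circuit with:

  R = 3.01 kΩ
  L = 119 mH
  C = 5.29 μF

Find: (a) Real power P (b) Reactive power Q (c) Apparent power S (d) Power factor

Step 1 — Angular frequency: ω = 2π·f = 2π·60 = 377 rad/s.
Step 2 — Component impedances:
  R: Z = R = 3010 Ω
  L: Z = jωL = j·377·0.119 = 0 + j44.86 Ω
  C: Z = 1/(jωC) = -j/(ω·C) = 0 - j501.4 Ω
Step 3 — Series combination: Z_total = R + L + C = 3010 - j456.6 Ω = 3044∠-8.6° Ω.
Step 4 — Source phasor: V = 165∠30.0° V = 142.9 + j82.5 V.
Step 5 — Current: I = V / Z = 0.04234 + j0.03383 A = 0.0542∠38.6° A.
Step 6 — Complex power: S = V·I* = 8.841 - j1.341 VA.
Step 7 — Real power: P = Re(S) = 8.841 W.
Step 8 — Reactive power: Q = Im(S) = -1.341 VAR.
Step 9 — Apparent power: |S| = 8.943 VA.
Step 10 — Power factor: PF = P/|S| = 0.9887 (leading).

(a) P = 8.841 W  (b) Q = -1.341 VAR  (c) S = 8.943 VA  (d) PF = 0.9887 (leading)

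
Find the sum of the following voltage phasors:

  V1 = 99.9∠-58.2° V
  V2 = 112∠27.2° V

Step 1 — Convert each phasor to rectangular form:
  V1 = 99.9·(cos(-58.2°) + j·sin(-58.2°)) = 52.64 - j84.9 V
  V2 = 112·(cos(27.2°) + j·sin(27.2°)) = 99.61 + j51.19 V
Step 2 — Sum components: V_total = 152.3 - j33.71 V.
Step 3 — Convert to polar: |V_total| = 155.9 V, ∠V_total = -12.5°.

V_total = 155.9∠-12.5° V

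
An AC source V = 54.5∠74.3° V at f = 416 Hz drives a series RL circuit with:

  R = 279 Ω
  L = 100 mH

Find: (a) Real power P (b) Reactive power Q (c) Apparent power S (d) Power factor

Step 1 — Angular frequency: ω = 2π·f = 2π·416 = 2614 rad/s.
Step 2 — Component impedances:
  R: Z = R = 279 Ω
  L: Z = jωL = j·2614·0.1 = 0 + j261.4 Ω
Step 3 — Series combination: Z_total = R + L = 279 + j261.4 Ω = 382.3∠43.1° Ω.
Step 4 — Source phasor: V = 54.5∠74.3° V = 14.75 + j52.47 V.
Step 5 — Current: I = V / Z = 0.122 + j0.07378 A = 0.1426∠31.2° A.
Step 6 — Complex power: S = V·I* = 5.67 + j5.312 VA.
Step 7 — Real power: P = Re(S) = 5.67 W.
Step 8 — Reactive power: Q = Im(S) = 5.312 VAR.
Step 9 — Apparent power: |S| = 7.769 VA.
Step 10 — Power factor: PF = P/|S| = 0.7298 (lagging).

(a) P = 5.67 W  (b) Q = 5.312 VAR  (c) S = 7.769 VA  (d) PF = 0.7298 (lagging)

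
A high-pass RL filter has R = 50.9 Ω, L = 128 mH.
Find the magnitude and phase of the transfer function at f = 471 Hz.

Step 1 — Angular frequency: ω = 2π·471 = 2959 rad/s.
Step 2 — Transfer function: H(jω) = jωL/(R + jωL).
Step 3 — Numerator jωL = j·378.8; denominator R + jωL = 50.9 + j378.8.
Step 4 — H = 0.9823 + j0.132.
Step 5 — Magnitude: |H| = 0.9911 (-0.1 dB); phase: φ = 7.7°.

|H| = 0.9911 (-0.1 dB), φ = 7.7°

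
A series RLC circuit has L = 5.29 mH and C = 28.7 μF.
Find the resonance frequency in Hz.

Step 1 — Resonance condition Im(Z)=0 gives ω₀ = 1/√(LC).
Step 2 — ω₀ = 1/√(0.00529·2.87e-05) = 2566 rad/s.
Step 3 — f₀ = ω₀/(2π) = 408.5 Hz.

f₀ = 408.5 Hz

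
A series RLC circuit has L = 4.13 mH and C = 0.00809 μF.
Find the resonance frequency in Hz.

Step 1 — Resonance condition Im(Z)=0 gives ω₀ = 1/√(LC).
Step 2 — ω₀ = 1/√(0.00413·8.09e-09) = 1.73e+05 rad/s.
Step 3 — f₀ = ω₀/(2π) = 2.753e+04 Hz.

f₀ = 2.753e+04 Hz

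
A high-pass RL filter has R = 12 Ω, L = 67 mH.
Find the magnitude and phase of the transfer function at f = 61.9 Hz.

Step 1 — Angular frequency: ω = 2π·61.9 = 388.9 rad/s.
Step 2 — Transfer function: H(jω) = jωL/(R + jωL).
Step 3 — Numerator jωL = j·26.06; denominator R + jωL = 12 + j26.06.
Step 4 — H = 0.825 + j0.3799.
Step 5 — Magnitude: |H| = 0.9083 (-0.8 dB); phase: φ = 24.7°.

|H| = 0.9083 (-0.8 dB), φ = 24.7°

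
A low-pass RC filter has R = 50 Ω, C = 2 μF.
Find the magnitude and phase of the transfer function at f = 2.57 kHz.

Step 1 — Angular frequency: ω = 2π·2570 = 1.615e+04 rad/s.
Step 2 — Transfer function: H(jω) = 1/(1 + jωRC).
Step 3 — Denominator: 1 + jωRC = 1 + j·1.615e+04·50·2e-06 = 1 + j1.615.
Step 4 — H = 0.2772 - j0.4476.
Step 5 — Magnitude: |H| = 0.5265 (-5.6 dB); phase: φ = -58.2°.

|H| = 0.5265 (-5.6 dB), φ = -58.2°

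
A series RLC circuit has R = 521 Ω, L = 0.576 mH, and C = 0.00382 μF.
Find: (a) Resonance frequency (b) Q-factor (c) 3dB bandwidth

Step 1 — Resonance: ω₀ = 1/√(LC) = 1/√(0.000576·3.82e-09) = 6.742e+05 rad/s.
Step 2 — f₀ = ω₀/(2π) = 1.073e+05 Hz.
Step 3 — Series Q: Q = ω₀L/R = 6.742e+05·0.000576/521 = 0.7453.
Step 4 — Bandwidth: Δω = ω₀/Q = 9.045e+05 rad/s; BW = Δω/(2π) = 1.44e+05 Hz.

(a) f₀ = 1.073e+05 Hz  (b) Q = 0.7453  (c) BW = 1.44e+05 Hz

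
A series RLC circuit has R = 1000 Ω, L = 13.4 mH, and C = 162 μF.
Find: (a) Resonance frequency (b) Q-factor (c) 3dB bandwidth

Step 1 — Resonance: ω₀ = 1/√(LC) = 1/√(0.0134·0.000162) = 678.7 rad/s.
Step 2 — f₀ = ω₀/(2π) = 108 Hz.
Step 3 — Series Q: Q = ω₀L/R = 678.7·0.0134/1000 = 0.009095.
Step 4 — Bandwidth: Δω = ω₀/Q = 7.463e+04 rad/s; BW = Δω/(2π) = 1.188e+04 Hz.

(a) f₀ = 108 Hz  (b) Q = 0.009095  (c) BW = 1.188e+04 Hz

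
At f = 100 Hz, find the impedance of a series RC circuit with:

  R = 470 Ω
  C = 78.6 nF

Step 1 — Angular frequency: ω = 2π·f = 2π·100 = 628.3 rad/s.
Step 2 — Component impedances:
  R: Z = R = 470 Ω
  C: Z = 1/(jωC) = -j/(ω·C) = 0 - j2.025e+04 Ω
Step 3 — Series combination: Z_total = R + C = 470 - j2.025e+04 Ω = 2.025e+04∠-88.7° Ω.

Z = 470 - j2.025e+04 Ω = 2.025e+04∠-88.7° Ω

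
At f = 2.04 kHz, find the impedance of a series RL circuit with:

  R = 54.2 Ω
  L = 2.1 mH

Step 1 — Angular frequency: ω = 2π·f = 2π·2040 = 1.282e+04 rad/s.
Step 2 — Component impedances:
  R: Z = R = 54.2 Ω
  L: Z = jωL = j·1.282e+04·0.0021 = 0 + j26.92 Ω
Step 3 — Series combination: Z_total = R + L = 54.2 + j26.92 Ω = 60.52∠26.4° Ω.

Z = 54.2 + j26.92 Ω = 60.52∠26.4° Ω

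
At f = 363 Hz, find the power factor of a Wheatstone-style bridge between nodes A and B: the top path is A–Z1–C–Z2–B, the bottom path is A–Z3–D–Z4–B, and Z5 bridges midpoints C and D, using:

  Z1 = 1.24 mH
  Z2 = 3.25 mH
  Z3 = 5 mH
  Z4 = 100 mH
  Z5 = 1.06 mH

Step 1 — Angular frequency: ω = 2π·f = 2π·363 = 2281 rad/s.
Step 2 — Component impedances:
  Z1: Z = jωL = j·2281·0.00124 = 0 + j2.828 Ω
  Z2: Z = jωL = j·2281·0.00325 = 0 + j7.413 Ω
  Z3: Z = jωL = j·2281·0.005 = 0 + j11.4 Ω
  Z4: Z = jωL = j·2281·0.1 = 0 + j228.1 Ω
  Z5: Z = jωL = j·2281·0.00106 = 0 + j2.418 Ω
Step 3 — Bridge requires nodal analysis (the Z5 bridge couples midpoints C and D, so the two paths cannot be reduced to a simple series/parallel combination). Setting node B to ground and injecting 1 A at node A, the 3-node admittance system at A, C, D solves to V_A = Z_AB = 0 + j9.503 Ω = 9.503∠90.0° Ω.
Step 4 — Power factor: PF = cos(φ) = Re(Z)/|Z| = 0/9.503 = 0.
Step 5 — Type: Im(Z) = 9.503 ⇒ lagging (phase φ = 90.0°).

PF = 0 (lagging, φ = 90.0°)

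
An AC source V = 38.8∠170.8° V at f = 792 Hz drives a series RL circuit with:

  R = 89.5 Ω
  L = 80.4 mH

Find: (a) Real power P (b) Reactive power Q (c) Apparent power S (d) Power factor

Step 1 — Angular frequency: ω = 2π·f = 2π·792 = 4976 rad/s.
Step 2 — Component impedances:
  R: Z = R = 89.5 Ω
  L: Z = jωL = j·4976·0.0804 = 0 + j400.1 Ω
Step 3 — Series combination: Z_total = R + L = 89.5 + j400.1 Ω = 410∠77.4° Ω.
Step 4 — Source phasor: V = 38.8∠170.8° V = -38.3 + j6.203 V.
Step 5 — Current: I = V / Z = -0.005628 + j0.09447 A = 0.09464∠93.4° A.
Step 6 — Complex power: S = V·I* = 0.8016 + j3.583 VA.
Step 7 — Real power: P = Re(S) = 0.8016 W.
Step 8 — Reactive power: Q = Im(S) = 3.583 VAR.
Step 9 — Apparent power: |S| = 3.672 VA.
Step 10 — Power factor: PF = P/|S| = 0.2183 (lagging).

(a) P = 0.8016 W  (b) Q = 3.583 VAR  (c) S = 3.672 VA  (d) PF = 0.2183 (lagging)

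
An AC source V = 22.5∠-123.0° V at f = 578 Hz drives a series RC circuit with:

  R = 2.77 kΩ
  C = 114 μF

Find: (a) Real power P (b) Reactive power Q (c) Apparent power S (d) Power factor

Step 1 — Angular frequency: ω = 2π·f = 2π·578 = 3632 rad/s.
Step 2 — Component impedances:
  R: Z = R = 2770 Ω
  C: Z = 1/(jωC) = -j/(ω·C) = 0 - j2.415 Ω
Step 3 — Series combination: Z_total = R + C = 2770 - j2.415 Ω = 2770∠-0.0° Ω.
Step 4 — Source phasor: V = 22.5∠-123.0° V = -12.25 - j18.87 V.
Step 5 — Current: I = V / Z = -0.004418 - j0.006816 A = 0.008123∠-123.0° A.
Step 6 — Complex power: S = V·I* = 0.1828 - j0.0001594 VA.
Step 7 — Real power: P = Re(S) = 0.1828 W.
Step 8 — Reactive power: Q = Im(S) = -0.0001594 VAR.
Step 9 — Apparent power: |S| = 0.1828 VA.
Step 10 — Power factor: PF = P/|S| = 1 (leading).

(a) P = 0.1828 W  (b) Q = -0.0001594 VAR  (c) S = 0.1828 VA  (d) PF = 1 (leading)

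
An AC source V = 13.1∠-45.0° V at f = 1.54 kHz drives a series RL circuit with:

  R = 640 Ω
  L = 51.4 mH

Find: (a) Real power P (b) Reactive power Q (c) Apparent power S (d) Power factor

Step 1 — Angular frequency: ω = 2π·f = 2π·1540 = 9676 rad/s.
Step 2 — Component impedances:
  R: Z = R = 640 Ω
  L: Z = jωL = j·9676·0.0514 = 0 + j497.4 Ω
Step 3 — Series combination: Z_total = R + L = 640 + j497.4 Ω = 810.5∠37.9° Ω.
Step 4 — Source phasor: V = 13.1∠-45.0° V = 9.263 - j9.263 V.
Step 5 — Current: I = V / Z = 0.002011 - j0.01604 A = 0.01616∠-82.9° A.
Step 6 — Complex power: S = V·I* = 0.1672 + j0.1299 VA.
Step 7 — Real power: P = Re(S) = 0.1672 W.
Step 8 — Reactive power: Q = Im(S) = 0.1299 VAR.
Step 9 — Apparent power: |S| = 0.2117 VA.
Step 10 — Power factor: PF = P/|S| = 0.7896 (lagging).

(a) P = 0.1672 W  (b) Q = 0.1299 VAR  (c) S = 0.2117 VA  (d) PF = 0.7896 (lagging)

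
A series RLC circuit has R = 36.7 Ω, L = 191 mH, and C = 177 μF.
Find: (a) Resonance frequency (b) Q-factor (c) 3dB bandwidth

Step 1 — Resonance condition Im(Z)=0 gives ω₀ = 1/√(LC).
Step 2 — ω₀ = 1/√(0.191·0.000177) = 172 rad/s.
Step 3 — f₀ = ω₀/(2π) = 27.37 Hz.
Step 4 — Series Q: Q = ω₀L/R = 172·0.191/36.7 = 0.8951.
Step 5 — 3dB bandwidth: Δω = ω₀/Q = 192.1 rad/s; BW = Δω/(2π) = 30.58 Hz.

(a) f₀ = 27.37 Hz  (b) Q = 0.8951  (c) BW = 30.58 Hz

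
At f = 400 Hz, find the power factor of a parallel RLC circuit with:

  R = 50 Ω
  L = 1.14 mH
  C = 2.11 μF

Step 1 — Angular frequency: ω = 2π·f = 2π·400 = 2513 rad/s.
Step 2 — Component impedances:
  R: Z = R = 50 Ω
  L: Z = jωL = j·2513·0.00114 = 0 + j2.865 Ω
  C: Z = 1/(jωC) = -j/(ω·C) = 0 - j188.6 Ω
Step 3 — Parallel combination: 1/Z_total = 1/R + 1/L + 1/C; Z_total = 0.1687 + j2.9 Ω = 2.904∠86.7° Ω.
Step 4 — Power factor: PF = cos(φ) = Re(Z)/|Z| = 0.1687/2.904 = 0.05809.
Step 5 — Type: Im(Z) = 2.9 ⇒ lagging (phase φ = 86.7°).

PF = 0.05809 (lagging, φ = 86.7°)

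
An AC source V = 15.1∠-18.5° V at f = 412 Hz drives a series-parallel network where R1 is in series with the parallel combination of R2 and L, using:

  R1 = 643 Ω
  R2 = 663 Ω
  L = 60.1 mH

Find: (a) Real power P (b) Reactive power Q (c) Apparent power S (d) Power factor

Step 1 — Angular frequency: ω = 2π·f = 2π·412 = 2589 rad/s.
Step 2 — Component impedances:
  R1: Z = R = 643 Ω
  R2: Z = R = 663 Ω
  L: Z = jωL = j·2589·0.0601 = 0 + j155.6 Ω
Step 3 — Parallel branch: R2 || L = 1/(1/R2 + 1/L) = 34.6 + j147.5 Ω.
Step 4 — Series with R1: Z_total = R1 + (R2 || L) = 677.6 + j147.5 Ω = 693.5∠12.3° Ω.
Step 5 — Source phasor: V = 15.1∠-18.5° V = 14.32 - j4.791 V.
Step 6 — Current: I = V / Z = 0.01871 - j0.01114 A = 0.02177∠-30.8° A.
Step 7 — Complex power: S = V·I* = 0.3213 + j0.06992 VA.
Step 8 — Real power: P = Re(S) = 0.3213 W.
Step 9 — Reactive power: Q = Im(S) = 0.06992 VAR.
Step 10 — Apparent power: |S| = 0.3288 VA.
Step 11 — Power factor: PF = P/|S| = 0.9771 (lagging).

(a) P = 0.3213 W  (b) Q = 0.06992 VAR  (c) S = 0.3288 VA  (d) PF = 0.9771 (lagging)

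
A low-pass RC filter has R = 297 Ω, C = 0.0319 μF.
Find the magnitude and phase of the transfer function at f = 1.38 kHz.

Step 1 — Angular frequency: ω = 2π·1380 = 8671 rad/s.
Step 2 — Transfer function: H(jω) = 1/(1 + jωRC).
Step 3 — Denominator: 1 + jωRC = 1 + j·8671·297·3.19e-08 = 1 + j0.08215.
Step 4 — H = 0.9933 - j0.0816.
Step 5 — Magnitude: |H| = 0.9966 (-0.0 dB); phase: φ = -4.7°.

|H| = 0.9966 (-0.0 dB), φ = -4.7°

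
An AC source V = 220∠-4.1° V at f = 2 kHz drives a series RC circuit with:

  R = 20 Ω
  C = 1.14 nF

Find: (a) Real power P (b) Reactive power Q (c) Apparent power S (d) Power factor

Step 1 — Angular frequency: ω = 2π·f = 2π·2000 = 1.257e+04 rad/s.
Step 2 — Component impedances:
  R: Z = R = 20 Ω
  C: Z = 1/(jωC) = -j/(ω·C) = 0 - j6.98e+04 Ω
Step 3 — Series combination: Z_total = R + C = 20 - j6.98e+04 Ω = 6.98e+04∠-90.0° Ω.
Step 4 — Source phasor: V = 220∠-4.1° V = 219.4 - j15.73 V.
Step 5 — Current: I = V / Z = 0.0002262 + j0.003144 A = 0.003152∠85.9° A.
Step 6 — Complex power: S = V·I* = 0.0001987 - j0.6934 VA.
Step 7 — Real power: P = Re(S) = 0.0001987 W.
Step 8 — Reactive power: Q = Im(S) = -0.6934 VAR.
Step 9 — Apparent power: |S| = 0.6934 VA.
Step 10 — Power factor: PF = P/|S| = 0.0002865 (leading).

(a) P = 0.0001987 W  (b) Q = -0.6934 VAR  (c) S = 0.6934 VA  (d) PF = 0.0002865 (leading)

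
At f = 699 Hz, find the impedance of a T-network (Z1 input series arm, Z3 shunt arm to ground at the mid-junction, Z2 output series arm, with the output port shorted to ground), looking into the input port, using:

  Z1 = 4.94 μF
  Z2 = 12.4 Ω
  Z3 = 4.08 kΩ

Step 1 — Angular frequency: ω = 2π·f = 2π·699 = 4392 rad/s.
Step 2 — Component impedances:
  Z1: Z = 1/(jωC) = -j/(ω·C) = 0 - j46.09 Ω
  Z2: Z = R = 12.4 Ω
  Z3: Z = R = 4080 Ω
Step 3 — With the output port shorted to ground, the output series arm Z2 runs from the junction to ground; the shunt arm Z3 also runs from the junction to ground. They appear in parallel: Z3 || Z2 = 12.36 Ω.
Step 4 — Series with input arm Z1: Z_in = Z1 + (Z3 || Z2) = 12.36 - j46.09 Ω = 47.72∠-75.0° Ω.

Z = 12.36 - j46.09 Ω = 47.72∠-75.0° Ω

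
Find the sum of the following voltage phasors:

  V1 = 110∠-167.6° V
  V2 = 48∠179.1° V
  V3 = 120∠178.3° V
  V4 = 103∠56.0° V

Step 1 — Convert each phasor to rectangular form:
  V1 = 110·(cos(-167.6°) + j·sin(-167.6°)) = -107.4 - j23.62 V
  V2 = 48·(cos(179.1°) + j·sin(179.1°)) = -47.99 + j0.754 V
  V3 = 120·(cos(178.3°) + j·sin(178.3°)) = -119.9 + j3.56 V
  V4 = 103·(cos(56.0°) + j·sin(56.0°)) = 57.6 + j85.39 V
Step 2 — Sum components: V_total = -217.8 + j66.08 V.
Step 3 — Convert to polar: |V_total| = 227.6 V, ∠V_total = 163.1°.

V_total = 227.6∠163.1° V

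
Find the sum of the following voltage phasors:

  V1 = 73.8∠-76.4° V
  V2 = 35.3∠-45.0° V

Step 1 — Convert each phasor to rectangular form:
  V1 = 73.8·(cos(-76.4°) + j·sin(-76.4°)) = 17.35 - j71.73 V
  V2 = 35.3·(cos(-45.0°) + j·sin(-45.0°)) = 24.96 - j24.96 V
Step 2 — Sum components: V_total = 42.31 - j96.69 V.
Step 3 — Convert to polar: |V_total| = 105.5 V, ∠V_total = -66.4°.

V_total = 105.5∠-66.4° V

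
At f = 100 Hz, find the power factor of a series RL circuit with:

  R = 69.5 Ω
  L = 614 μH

Step 1 — Angular frequency: ω = 2π·f = 2π·100 = 628.3 rad/s.
Step 2 — Component impedances:
  R: Z = R = 69.5 Ω
  L: Z = jωL = j·628.3·0.000614 = 0 + j0.3858 Ω
Step 3 — Series combination: Z_total = R + L = 69.5 + j0.3858 Ω = 69.5∠0.3° Ω.
Step 4 — Power factor: PF = cos(φ) = Re(Z)/|Z| = 69.5/69.5 = 1.
Step 5 — Type: Im(Z) = 0.3858 ⇒ lagging (phase φ = 0.3°).

PF = 1 (lagging, φ = 0.3°)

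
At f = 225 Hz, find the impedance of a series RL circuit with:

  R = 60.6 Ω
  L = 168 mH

Step 1 — Angular frequency: ω = 2π·f = 2π·225 = 1414 rad/s.
Step 2 — Component impedances:
  R: Z = R = 60.6 Ω
  L: Z = jωL = j·1414·0.168 = 0 + j237.5 Ω
Step 3 — Series combination: Z_total = R + L = 60.6 + j237.5 Ω = 245.1∠75.7° Ω.

Z = 60.6 + j237.5 Ω = 245.1∠75.7° Ω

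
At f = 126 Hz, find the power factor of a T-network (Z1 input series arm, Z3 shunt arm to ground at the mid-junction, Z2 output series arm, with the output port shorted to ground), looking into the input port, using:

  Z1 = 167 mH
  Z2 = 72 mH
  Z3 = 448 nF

Step 1 — Angular frequency: ω = 2π·f = 2π·126 = 791.7 rad/s.
Step 2 — Component impedances:
  Z1: Z = jωL = j·791.7·0.167 = 0 + j132.2 Ω
  Z2: Z = jωL = j·791.7·0.072 = 0 + j57 Ω
  Z3: Z = 1/(jωC) = -j/(ω·C) = 0 - j2819 Ω
Step 3 — With the output port shorted to ground, the output series arm Z2 runs from the junction to ground; the shunt arm Z3 also runs from the junction to ground. They appear in parallel: Z3 || Z2 = 0 + j58.18 Ω.
Step 4 — Series with input arm Z1: Z_in = Z1 + (Z3 || Z2) = 0 + j190.4 Ω = 190.4∠90.0° Ω.
Step 5 — Power factor: PF = cos(φ) = Re(Z)/|Z| = 0/190.4 = 0.
Step 6 — Type: Im(Z) = 190.4 ⇒ lagging (phase φ = 90.0°).

PF = 0 (lagging, φ = 90.0°)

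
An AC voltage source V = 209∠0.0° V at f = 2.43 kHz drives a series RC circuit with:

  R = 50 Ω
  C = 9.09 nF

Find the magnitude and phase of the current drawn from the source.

Step 1 — Angular frequency: ω = 2π·f = 2π·2430 = 1.527e+04 rad/s.
Step 2 — Component impedances:
  R: Z = R = 50 Ω
  C: Z = 1/(jωC) = -j/(ω·C) = 0 - j7205 Ω
Step 3 — Series combination: Z_total = R + C = 50 - j7205 Ω = 7205∠-89.6° Ω.
Step 4 — Source phasor: V = 209∠0.0° V = 209 V.
Step 5 — Ohm's law: I = V / Z_total = (209) / (50 - j7205) = 0.0002013 + j0.02901 A.
Step 6 — Convert to polar: |I| = 0.02901 A, ∠I = 89.6°.

I = 0.02901∠89.6° A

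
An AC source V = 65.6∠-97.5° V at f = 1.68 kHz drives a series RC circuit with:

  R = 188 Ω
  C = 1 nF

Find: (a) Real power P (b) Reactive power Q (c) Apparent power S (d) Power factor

Step 1 — Angular frequency: ω = 2π·f = 2π·1680 = 1.056e+04 rad/s.
Step 2 — Component impedances:
  R: Z = R = 188 Ω
  C: Z = 1/(jωC) = -j/(ω·C) = 0 - j9.474e+04 Ω
Step 3 — Series combination: Z_total = R + C = 188 - j9.474e+04 Ω = 9.474e+04∠-89.9° Ω.
Step 4 — Source phasor: V = 65.6∠-97.5° V = -8.563 - j65.04 V.
Step 5 — Current: I = V / Z = 0.0006864 - j9.175e-05 A = 0.0006925∠-7.6° A.
Step 6 — Complex power: S = V·I* = 9.015e-05 - j0.04543 VA.
Step 7 — Real power: P = Re(S) = 9.015e-05 W.
Step 8 — Reactive power: Q = Im(S) = -0.04543 VAR.
Step 9 — Apparent power: |S| = 0.04543 VA.
Step 10 — Power factor: PF = P/|S| = 0.001984 (leading).

(a) P = 9.015e-05 W  (b) Q = -0.04543 VAR  (c) S = 0.04543 VA  (d) PF = 0.001984 (leading)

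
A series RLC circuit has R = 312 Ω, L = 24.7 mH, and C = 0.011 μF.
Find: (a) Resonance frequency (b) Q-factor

Step 1 — Resonance condition Im(Z)=0 gives ω₀ = 1/√(LC).
Step 2 — ω₀ = 1/√(0.0247·1.1e-08) = 6.067e+04 rad/s.
Step 3 — f₀ = ω₀/(2π) = 9656 Hz.
Step 4 — Series Q: Q = ω₀L/R = 6.067e+04·0.0247/312 = 4.803.

(a) f₀ = 9656 Hz  (b) Q = 4.803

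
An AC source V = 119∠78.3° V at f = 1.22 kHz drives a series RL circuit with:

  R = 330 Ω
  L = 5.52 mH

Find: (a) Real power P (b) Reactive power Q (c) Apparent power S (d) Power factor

Step 1 — Angular frequency: ω = 2π·f = 2π·1220 = 7665 rad/s.
Step 2 — Component impedances:
  R: Z = R = 330 Ω
  L: Z = jωL = j·7665·0.00552 = 0 + j42.31 Ω
Step 3 — Series combination: Z_total = R + L = 330 + j42.31 Ω = 332.7∠7.3° Ω.
Step 4 — Source phasor: V = 119∠78.3° V = 24.13 + j116.5 V.
Step 5 — Current: I = V / Z = 0.1165 + j0.3382 A = 0.3577∠71.0° A.
Step 6 — Complex power: S = V·I* = 42.22 + j5.413 VA.
Step 7 — Real power: P = Re(S) = 42.22 W.
Step 8 — Reactive power: Q = Im(S) = 5.413 VAR.
Step 9 — Apparent power: |S| = 42.56 VA.
Step 10 — Power factor: PF = P/|S| = 0.9919 (lagging).

(a) P = 42.22 W  (b) Q = 5.413 VAR  (c) S = 42.56 VA  (d) PF = 0.9919 (lagging)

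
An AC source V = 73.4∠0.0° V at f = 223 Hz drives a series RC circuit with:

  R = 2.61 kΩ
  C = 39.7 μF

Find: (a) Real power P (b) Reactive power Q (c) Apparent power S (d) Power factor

Step 1 — Angular frequency: ω = 2π·f = 2π·223 = 1401 rad/s.
Step 2 — Component impedances:
  R: Z = R = 2610 Ω
  C: Z = 1/(jωC) = -j/(ω·C) = 0 - j17.98 Ω
Step 3 — Series combination: Z_total = R + C = 2610 - j17.98 Ω = 2610∠-0.4° Ω.
Step 4 — Source phasor: V = 73.4∠0.0° V = 73.4 V.
Step 5 — Current: I = V / Z = 0.02812 + j0.0001937 A = 0.02812∠0.4° A.
Step 6 — Complex power: S = V·I* = 2.064 - j0.01422 VA.
Step 7 — Real power: P = Re(S) = 2.064 W.
Step 8 — Reactive power: Q = Im(S) = -0.01422 VAR.
Step 9 — Apparent power: |S| = 2.064 VA.
Step 10 — Power factor: PF = P/|S| = 1 (leading).

(a) P = 2.064 W  (b) Q = -0.01422 VAR  (c) S = 2.064 VA  (d) PF = 1 (leading)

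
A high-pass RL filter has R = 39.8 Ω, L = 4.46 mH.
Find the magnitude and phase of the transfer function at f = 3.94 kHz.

Step 1 — Angular frequency: ω = 2π·3940 = 2.476e+04 rad/s.
Step 2 — Transfer function: H(jω) = jωL/(R + jωL).
Step 3 — Numerator jωL = j·110.4; denominator R + jωL = 39.8 + j110.4.
Step 4 — H = 0.885 + j0.319.
Step 5 — Magnitude: |H| = 0.9407 (-0.5 dB); phase: φ = 19.8°.

|H| = 0.9407 (-0.5 dB), φ = 19.8°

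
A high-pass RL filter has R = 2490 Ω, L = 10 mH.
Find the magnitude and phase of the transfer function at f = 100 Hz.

Step 1 — Angular frequency: ω = 2π·100 = 628.3 rad/s.
Step 2 — Transfer function: H(jω) = jωL/(R + jωL).
Step 3 — Numerator jωL = j·6.283; denominator R + jωL = 2490 + j6.283.
Step 4 — H = 6.367e-06 + j0.002523.
Step 5 — Magnitude: |H| = 0.002523 (-52.0 dB); phase: φ = 89.9°.

|H| = 0.002523 (-52.0 dB), φ = 89.9°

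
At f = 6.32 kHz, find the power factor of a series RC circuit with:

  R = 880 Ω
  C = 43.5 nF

Step 1 — Angular frequency: ω = 2π·f = 2π·6320 = 3.971e+04 rad/s.
Step 2 — Component impedances:
  R: Z = R = 880 Ω
  C: Z = 1/(jωC) = -j/(ω·C) = 0 - j578.9 Ω
Step 3 — Series combination: Z_total = R + C = 880 - j578.9 Ω = 1053∠-33.3° Ω.
Step 4 — Power factor: PF = cos(φ) = Re(Z)/|Z| = 880/1053.35 = 0.8354.
Step 5 — Type: Im(Z) = -578.9 ⇒ leading (phase φ = -33.3°).

PF = 0.8354 (leading, φ = -33.3°)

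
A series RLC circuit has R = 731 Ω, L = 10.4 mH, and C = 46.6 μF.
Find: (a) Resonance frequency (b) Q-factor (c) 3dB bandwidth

Step 1 — Resonance condition Im(Z)=0 gives ω₀ = 1/√(LC).
Step 2 — ω₀ = 1/√(0.0104·4.66e-05) = 1436 rad/s.
Step 3 — f₀ = ω₀/(2π) = 228.6 Hz.
Step 4 — Series Q: Q = ω₀L/R = 1436·0.0104/731 = 0.02044.
Step 5 — 3dB bandwidth: Δω = ω₀/Q = 7.029e+04 rad/s; BW = Δω/(2π) = 1.119e+04 Hz.

(a) f₀ = 228.6 Hz  (b) Q = 0.02044  (c) BW = 1.119e+04 Hz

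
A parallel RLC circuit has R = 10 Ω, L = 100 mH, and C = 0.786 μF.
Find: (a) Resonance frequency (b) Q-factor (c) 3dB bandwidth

Step 1 — Resonance: ω₀ = 1/√(LC) = 1/√(0.1·7.86e-07) = 3567 rad/s.
Step 2 — f₀ = ω₀/(2π) = 567.7 Hz.
Step 3 — Parallel Q: Q = R/(ω₀L) = 10/(3567·0.1) = 0.02804.
Step 4 — Bandwidth: Δω = ω₀/Q = 1.272e+05 rad/s; BW = Δω/(2π) = 2.025e+04 Hz.

(a) f₀ = 567.7 Hz  (b) Q = 0.02804  (c) BW = 2.025e+04 Hz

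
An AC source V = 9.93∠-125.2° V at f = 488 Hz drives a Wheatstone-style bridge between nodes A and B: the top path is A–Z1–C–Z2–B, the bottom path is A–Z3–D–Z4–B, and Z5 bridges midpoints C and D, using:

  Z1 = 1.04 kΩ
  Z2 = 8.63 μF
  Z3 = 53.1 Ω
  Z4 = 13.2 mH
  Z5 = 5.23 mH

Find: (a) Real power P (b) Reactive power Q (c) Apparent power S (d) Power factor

Step 1 — Angular frequency: ω = 2π·f = 2π·488 = 3066 rad/s.
Step 2 — Component impedances:
  Z1: Z = R = 1040 Ω
  Z2: Z = 1/(jωC) = -j/(ω·C) = 0 - j37.79 Ω
  Z3: Z = R = 53.1 Ω
  Z4: Z = jωL = j·3066·0.0132 = 0 + j40.47 Ω
  Z5: Z = jωL = j·3066·0.00523 = 0 + j16.04 Ω
Step 3 — Bridge requires nodal analysis (the Z5 bridge couples midpoints C and D, so the two paths cannot be reduced to a simple series/parallel combination). Setting node B to ground and injecting 1 A at node A, the 3-node admittance system at A, C, D solves to V_A = Z_AB = 51.61 - j50.4 Ω = 72.14∠-44.3° Ω.
Step 4 — Source phasor: V = 9.93∠-125.2° V = -5.724 - j8.114 V.
Step 5 — Current: I = V / Z = 0.02182 - j0.1359 A = 0.1376∠-80.9° A.
Step 6 — Complex power: S = V·I* = 0.9779 - j0.955 VA.
Step 7 — Real power: P = Re(S) = 0.9779 W.
Step 8 — Reactive power: Q = Im(S) = -0.955 VAR.
Step 9 — Apparent power: |S| = 1.367 VA.
Step 10 — Power factor: PF = P/|S| = 0.7154 (leading).

(a) P = 0.9779 W  (b) Q = -0.955 VAR  (c) S = 1.367 VA  (d) PF = 0.7154 (leading)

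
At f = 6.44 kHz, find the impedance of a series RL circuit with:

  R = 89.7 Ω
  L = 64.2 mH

Step 1 — Angular frequency: ω = 2π·f = 2π·6440 = 4.046e+04 rad/s.
Step 2 — Component impedances:
  R: Z = R = 89.7 Ω
  L: Z = jωL = j·4.046e+04·0.0642 = 0 + j2598 Ω
Step 3 — Series combination: Z_total = R + L = 89.7 + j2598 Ω = 2599∠88.0° Ω.

Z = 89.7 + j2598 Ω = 2599∠88.0° Ω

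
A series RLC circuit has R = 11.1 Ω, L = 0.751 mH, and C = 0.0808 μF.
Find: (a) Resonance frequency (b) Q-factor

Step 1 — Resonance condition Im(Z)=0 gives ω₀ = 1/√(LC).
Step 2 — ω₀ = 1/√(0.000751·8.08e-08) = 1.284e+05 rad/s.
Step 3 — f₀ = ω₀/(2π) = 2.043e+04 Hz.
Step 4 — Series Q: Q = ω₀L/R = 1.284e+05·0.000751/11.1 = 8.685.

(a) f₀ = 2.043e+04 Hz  (b) Q = 8.685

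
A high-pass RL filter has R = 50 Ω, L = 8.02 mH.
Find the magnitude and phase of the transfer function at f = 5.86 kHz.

Step 1 — Angular frequency: ω = 2π·5860 = 3.682e+04 rad/s.
Step 2 — Transfer function: H(jω) = jωL/(R + jωL).
Step 3 — Numerator jωL = j·295.3; denominator R + jωL = 50 + j295.3.
Step 4 — H = 0.9721 + j0.1646.
Step 5 — Magnitude: |H| = 0.986 (-0.1 dB); phase: φ = 9.6°.

|H| = 0.986 (-0.1 dB), φ = 9.6°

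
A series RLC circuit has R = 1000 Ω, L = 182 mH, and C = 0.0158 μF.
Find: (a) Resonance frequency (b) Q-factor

Step 1 — Resonance condition Im(Z)=0 gives ω₀ = 1/√(LC).
Step 2 — ω₀ = 1/√(0.182·1.58e-08) = 1.865e+04 rad/s.
Step 3 — f₀ = ω₀/(2π) = 2968 Hz.
Step 4 — Series Q: Q = ω₀L/R = 1.865e+04·0.182/1000 = 3.394.

(a) f₀ = 2968 Hz  (b) Q = 3.394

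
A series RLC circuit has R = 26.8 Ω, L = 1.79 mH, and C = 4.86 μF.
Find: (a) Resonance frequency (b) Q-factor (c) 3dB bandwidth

Step 1 — Resonance: ω₀ = 1/√(LC) = 1/√(0.00179·4.86e-06) = 1.072e+04 rad/s.
Step 2 — f₀ = ω₀/(2π) = 1706 Hz.
Step 3 — Series Q: Q = ω₀L/R = 1.072e+04·0.00179/26.8 = 0.7161.
Step 4 — Bandwidth: Δω = ω₀/Q = 1.497e+04 rad/s; BW = Δω/(2π) = 2383 Hz.

(a) f₀ = 1706 Hz  (b) Q = 0.7161  (c) BW = 2383 Hz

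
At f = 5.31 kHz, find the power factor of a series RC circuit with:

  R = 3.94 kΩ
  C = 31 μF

Step 1 — Angular frequency: ω = 2π·f = 2π·5310 = 3.336e+04 rad/s.
Step 2 — Component impedances:
  R: Z = R = 3940 Ω
  C: Z = 1/(jωC) = -j/(ω·C) = 0 - j0.9669 Ω
Step 3 — Series combination: Z_total = R + C = 3940 - j0.9669 Ω = 3940∠-0.0° Ω.
Step 4 — Power factor: PF = cos(φ) = Re(Z)/|Z| = 3940/3940 = 1.
Step 5 — Type: Im(Z) = -0.9669 ⇒ leading (phase φ = -0.0°).

PF = 1 (leading, φ = -0.0°)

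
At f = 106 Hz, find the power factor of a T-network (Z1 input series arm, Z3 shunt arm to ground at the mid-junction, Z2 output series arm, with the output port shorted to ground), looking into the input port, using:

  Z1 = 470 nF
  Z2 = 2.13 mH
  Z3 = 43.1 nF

Step 1 — Angular frequency: ω = 2π·f = 2π·106 = 666 rad/s.
Step 2 — Component impedances:
  Z1: Z = 1/(jωC) = -j/(ω·C) = 0 - j3195 Ω
  Z2: Z = jωL = j·666·0.00213 = 0 + j1.419 Ω
  Z3: Z = 1/(jωC) = -j/(ω·C) = 0 - j3.484e+04 Ω
Step 3 — With the output port shorted to ground, the output series arm Z2 runs from the junction to ground; the shunt arm Z3 also runs from the junction to ground. They appear in parallel: Z3 || Z2 = 0 + j1.419 Ω.
Step 4 — Series with input arm Z1: Z_in = Z1 + (Z3 || Z2) = 0 - j3193 Ω = 3193∠-90.0° Ω.
Step 5 — Power factor: PF = cos(φ) = Re(Z)/|Z| = 0/3193 = 0.
Step 6 — Type: Im(Z) = -3193 ⇒ leading (phase φ = -90.0°).

PF = 0 (leading, φ = -90.0°)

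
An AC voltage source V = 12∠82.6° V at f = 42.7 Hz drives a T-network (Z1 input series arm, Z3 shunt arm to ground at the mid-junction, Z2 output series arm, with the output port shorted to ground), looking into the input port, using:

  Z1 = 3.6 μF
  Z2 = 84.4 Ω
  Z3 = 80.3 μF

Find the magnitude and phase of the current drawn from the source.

Step 1 — Angular frequency: ω = 2π·f = 2π·42.7 = 268.3 rad/s.
Step 2 — Component impedances:
  Z1: Z = 1/(jωC) = -j/(ω·C) = 0 - j1035 Ω
  Z2: Z = R = 84.4 Ω
  Z3: Z = 1/(jωC) = -j/(ω·C) = 0 - j46.42 Ω
Step 3 — With the output port shorted to ground, the output series arm Z2 runs from the junction to ground; the shunt arm Z3 also runs from the junction to ground. They appear in parallel: Z3 || Z2 = 19.6 - j35.64 Ω.
Step 4 — Series with input arm Z1: Z_in = Z1 + (Z3 || Z2) = 19.6 - j1071 Ω = 1071∠-89.0° Ω.
Step 5 — Source phasor: V = 12∠82.6° V = 1.546 + j11.9 V.
Step 6 — Ohm's law: I = V / Z_total = (1.546 + j11.9) / (19.6 - j1071) = -0.01108 + j0.001646 A.
Step 7 — Convert to polar: |I| = 0.0112 A, ∠I = 171.6°.

I = 0.0112∠171.6° A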